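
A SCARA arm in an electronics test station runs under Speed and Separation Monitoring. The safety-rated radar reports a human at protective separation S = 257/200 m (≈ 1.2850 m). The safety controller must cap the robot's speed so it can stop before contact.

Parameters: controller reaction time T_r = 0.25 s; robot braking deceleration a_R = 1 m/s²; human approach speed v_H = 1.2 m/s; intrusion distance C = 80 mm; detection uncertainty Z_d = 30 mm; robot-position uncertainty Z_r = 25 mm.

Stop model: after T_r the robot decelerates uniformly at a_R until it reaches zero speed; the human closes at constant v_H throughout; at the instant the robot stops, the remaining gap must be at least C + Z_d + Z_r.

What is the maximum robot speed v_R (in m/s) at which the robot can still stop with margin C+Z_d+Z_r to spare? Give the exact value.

quadratic (1/2)·v² + (29/20)·v + (-17/20) = 0
  disc = (29/20)² − 4·(1/2)·(-17/20) = 1521/400 ; √disc = 39/20
  v_R = (−(29/20) + 39/20) / (2·(1/2)) = 1/2 m/s
check:
braking lasts T_s = (1/2)/1 = 0.5000 s
reaction-phase robot travel = 0.5000·0.2500 = 0.1250 m
robot under decel: 0.5000²/(2·1.0000) = 0.1250 m
human closes 1.2000·0.7500 = 0.9000 m
margins: 0.0800+0.0300+0.0250 = 0.1350 m
sum ≈ 0.1250+0.1250+0.9000+0.1350 ≈ 1.2850 m = S ✓

v_R_max = 1/2 m/s = 0.5000 m/s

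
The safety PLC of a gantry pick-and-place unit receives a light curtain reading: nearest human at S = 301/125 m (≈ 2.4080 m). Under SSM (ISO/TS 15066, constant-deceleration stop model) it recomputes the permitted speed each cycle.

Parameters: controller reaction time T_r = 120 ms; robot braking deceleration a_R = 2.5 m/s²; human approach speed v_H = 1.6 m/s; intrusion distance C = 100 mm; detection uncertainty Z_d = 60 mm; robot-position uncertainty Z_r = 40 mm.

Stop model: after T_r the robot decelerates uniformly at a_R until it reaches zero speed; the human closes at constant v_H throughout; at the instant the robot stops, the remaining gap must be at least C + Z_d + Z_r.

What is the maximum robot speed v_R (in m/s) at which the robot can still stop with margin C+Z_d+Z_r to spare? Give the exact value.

collect terms ⇒ (1/5)·v_R² + (19/25)·v_R + (-252/125) = 0
  disc = (19/25)² − 4·(1/5)·(-252/125) = 1369/625 ; √disc = 37/25
  v_R = (−(19/25) + 37/25) / (2·(1/5)) = 9/5 m/s
check:
braking lasts T_s = (9/5)/(5/2) = 0.7200 s
reaction-phase robot travel = 1.8000·0.1200 = 0.2160 m
robot under decel: 1.8000²/(2·2.5000) = 0.6480 m
person approaches 1.6000·(0.1200+0.7200) = 1.3440 m
margins: 0.1000+0.0600+0.0400 = 0.2000 m
sum ≈ 0.2160+0.6480+1.3440+0.2000 ≈ 2.4080 m = S ✓

v_R_max = 9/5 m/s = 1.8000 m/s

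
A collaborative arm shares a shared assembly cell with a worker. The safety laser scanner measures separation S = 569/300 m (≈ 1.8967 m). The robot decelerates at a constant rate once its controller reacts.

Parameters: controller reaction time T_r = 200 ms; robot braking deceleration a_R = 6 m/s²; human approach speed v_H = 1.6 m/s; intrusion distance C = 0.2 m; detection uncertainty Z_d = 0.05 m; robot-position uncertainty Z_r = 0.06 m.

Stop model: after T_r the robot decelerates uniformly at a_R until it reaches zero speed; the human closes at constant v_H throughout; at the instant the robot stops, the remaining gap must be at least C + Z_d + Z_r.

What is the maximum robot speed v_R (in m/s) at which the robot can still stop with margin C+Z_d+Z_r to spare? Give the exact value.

collect terms ⇒ (1/12)·v_R² + (7/15)·v_R + (-19/15) = 0
  disc = (7/15)² − 4·(1/12)·(-19/15) = 16/25 ; √disc = 4/5
  v_R = (−(7/15) + 4/5) / (2·(1/12)) = 2 m/s
check:
braking lasts T_s = 2/6 = 0.3333 s
robot covers v_R·T_r = 2.0000·0.2000 = 0.4000 m before braking
braking distance = 2.0000²/(2·6.0000) = 0.3333 m
person approaches 1.6000·(0.2000+0.3333) = 0.8533 m
residual clearance needed = 0.2000+0.0500+0.0600 = 0.3100 m
sum ≈ 0.4000+0.3333+0.8533+0.3100 ≈ 1.8967 m = S ✓

v_R_max = 2 m/s = 2.0000 m/s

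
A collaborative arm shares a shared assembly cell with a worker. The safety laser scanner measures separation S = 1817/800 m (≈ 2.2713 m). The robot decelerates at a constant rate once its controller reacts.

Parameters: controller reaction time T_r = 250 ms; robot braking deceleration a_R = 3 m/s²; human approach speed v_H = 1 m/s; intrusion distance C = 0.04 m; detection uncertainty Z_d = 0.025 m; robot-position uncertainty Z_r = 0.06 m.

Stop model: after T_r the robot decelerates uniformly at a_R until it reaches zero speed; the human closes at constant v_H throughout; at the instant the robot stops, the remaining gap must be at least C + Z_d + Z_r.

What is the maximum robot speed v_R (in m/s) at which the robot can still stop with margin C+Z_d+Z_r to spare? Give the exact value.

quadratic (1/6)·v² + (7/12)·v + (-1517/800) = 0
  disc = (7/12)² − 4·(1/6)·(-1517/800) = 361/225 ; √disc = 19/15
  v_R = (−(7/12) + 19/15) / (2·(1/6)) = 41/20 m/s
check:
stop time T_s = (41/20)/3 = 0.6833 s
robot covers v_R·T_r = 2.0500·0.2500 = 0.5125 m before braking
braking distance = 2.0500²/(2·3.0000) = 0.7004 m
human over T_r+T_s: 1.0000·(0.2500+0.6833) = 0.9333 m
C+Z_d+Z_r = 0.0400+0.0250+0.0600 = 0.1250 m
sum ≈ 0.5125+0.7004+0.9333+0.1250 ≈ 2.2713 m = S ✓

v_R_max = 41/20 m/s = 2.0500 m/s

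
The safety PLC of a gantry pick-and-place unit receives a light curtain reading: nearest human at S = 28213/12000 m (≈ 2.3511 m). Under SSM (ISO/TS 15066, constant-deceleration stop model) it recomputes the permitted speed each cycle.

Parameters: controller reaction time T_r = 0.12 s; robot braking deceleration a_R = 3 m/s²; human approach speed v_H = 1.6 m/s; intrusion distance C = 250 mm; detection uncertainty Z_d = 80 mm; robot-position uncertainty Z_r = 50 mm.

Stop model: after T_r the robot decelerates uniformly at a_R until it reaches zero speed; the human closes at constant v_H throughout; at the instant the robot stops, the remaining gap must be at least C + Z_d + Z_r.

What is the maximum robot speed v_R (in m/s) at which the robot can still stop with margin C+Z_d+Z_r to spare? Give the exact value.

v_R_max = 37/20 m/s = 1.8500 m/s

collect terms ⇒ (1/6)·v_R² + (49/75)·v_R + (-21349/12000) = 0
  disc = (49/75)² − 4·(1/6)·(-21349/12000) = 16129/10000 ; √disc = 127/100
  v_R = (−(49/75) + 127/100) / (2·(1/6)) = 37/20 m/s
check:
T_s = v_R/a_R = (37/20)/3 = 0.6167 s
robot covers v_R·T_r = 1.8500·0.1200 = 0.2220 m before braking
braking distance = 1.8500²/(2·3.0000) = 0.5704 m
human over T_r+T_s: 1.6000·(0.1200+0.6167) = 1.1787 m
C+Z_d+Z_r = 0.2500+0.0800+0.0500 = 0.3800 m
sum ≈ 0.2220+0.5704+1.1787+0.3800 ≈ 2.3511 m = S ✓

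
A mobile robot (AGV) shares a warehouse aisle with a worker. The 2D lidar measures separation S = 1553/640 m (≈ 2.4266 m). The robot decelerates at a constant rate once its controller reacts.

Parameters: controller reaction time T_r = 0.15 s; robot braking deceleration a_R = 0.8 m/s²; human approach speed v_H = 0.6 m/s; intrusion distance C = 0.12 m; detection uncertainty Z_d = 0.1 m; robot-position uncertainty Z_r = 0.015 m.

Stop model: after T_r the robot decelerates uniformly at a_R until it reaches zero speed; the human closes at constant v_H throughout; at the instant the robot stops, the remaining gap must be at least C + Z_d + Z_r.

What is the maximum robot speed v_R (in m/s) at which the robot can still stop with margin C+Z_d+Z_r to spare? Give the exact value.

quadratic (5/8)·v² + (9/10)·v + (-269/128) = 0
  disc = (9/10)² − 4·(5/8)·(-269/128) = 38809/6400 ; √disc = 197/80
  v_R = (−(9/10) + 197/80) / (2·(5/8)) = 5/4 m/s
check:
T_s = v_R/a_R = (5/4)/(4/5) = 1.5625 s
robot covers v_R·T_r = 1.2500·0.1500 = 0.1875 m before braking
braking distance = 1.2500²/(2·0.8000) = 0.9766 m
human closes 0.6000·1.7125 = 1.0275 m
C+Z_d+Z_r = 0.1200+0.1000+0.0150 = 0.2350 m
sum ≈ 0.1875+0.9766+1.0275+0.2350 ≈ 2.4266 m = S ✓

v_R_max = 5/4 m/s = 1.2500 m/s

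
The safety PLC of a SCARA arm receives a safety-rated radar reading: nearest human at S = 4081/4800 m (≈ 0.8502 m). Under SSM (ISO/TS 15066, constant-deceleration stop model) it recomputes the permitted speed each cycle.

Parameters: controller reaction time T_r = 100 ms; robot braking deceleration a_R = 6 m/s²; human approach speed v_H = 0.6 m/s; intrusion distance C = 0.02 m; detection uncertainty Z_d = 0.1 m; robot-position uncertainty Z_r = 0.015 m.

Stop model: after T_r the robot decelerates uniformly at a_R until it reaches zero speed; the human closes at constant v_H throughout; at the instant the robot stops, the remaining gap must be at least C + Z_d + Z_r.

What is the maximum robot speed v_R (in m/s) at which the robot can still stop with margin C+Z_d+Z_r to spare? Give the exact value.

v_R_max = 37/20 m/s = 1.8500 m/s

at the boundary: (1/12)·v² + (1/5)·v + (-629/960) = 0
  disc = (1/5)² − 4·(1/12)·(-629/960) = 3721/14400 ; √disc = 61/120
  v_R = (−(1/5) + 61/120) / (2·(1/12)) = 37/20 m/s
check:
braking lasts T_s = (37/20)/6 = 0.3083 s
robot covers v_R·T_r = 1.8500·0.1000 = 0.1850 m before braking
robot under decel: 1.8500²/(2·6.0000) = 0.2852 m
person approaches 0.6000·(0.1000+0.3083) = 0.2450 m
margins: 0.0200+0.1000+0.0150 = 0.1350 m
sum ≈ 0.1850+0.2852+0.2450+0.1350 ≈ 0.8502 m = S ✓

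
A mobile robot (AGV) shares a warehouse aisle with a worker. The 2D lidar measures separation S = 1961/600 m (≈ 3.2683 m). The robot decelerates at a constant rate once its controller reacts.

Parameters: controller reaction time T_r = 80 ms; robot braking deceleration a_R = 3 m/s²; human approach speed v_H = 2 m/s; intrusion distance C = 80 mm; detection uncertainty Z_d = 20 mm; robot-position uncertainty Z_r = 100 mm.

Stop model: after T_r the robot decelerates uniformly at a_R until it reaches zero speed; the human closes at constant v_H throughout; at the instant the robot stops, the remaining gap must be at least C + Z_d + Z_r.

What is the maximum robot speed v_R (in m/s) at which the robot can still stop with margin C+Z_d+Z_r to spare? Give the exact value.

v_R_max = 5/2 m/s = 2.5000 m/s

quadratic (1/6)·v² + (56/75)·v + (-349/120) = 0
  disc = (56/75)² − 4·(1/6)·(-349/120) = 6241/2500 ; √disc = 79/50
  v_R = (−(56/75) + 79/50) / (2·(1/6)) = 5/2 m/s
check:
stop time T_s = (5/2)/3 = 0.8333 s
robot in T_r: 2.5000·0.0800 = 0.2000 m
robot covers 2.5000·0.8333 − ½·3.0000·0.8333² = 1.0417 m while stopping
person approaches 2.0000·(0.0800+0.8333) = 1.8267 m
residual clearance needed = 0.0800+0.0200+0.1000 = 0.2000 m
sum ≈ 0.2000+1.0417+1.8267+0.2000 ≈ 3.2683 m = S ✓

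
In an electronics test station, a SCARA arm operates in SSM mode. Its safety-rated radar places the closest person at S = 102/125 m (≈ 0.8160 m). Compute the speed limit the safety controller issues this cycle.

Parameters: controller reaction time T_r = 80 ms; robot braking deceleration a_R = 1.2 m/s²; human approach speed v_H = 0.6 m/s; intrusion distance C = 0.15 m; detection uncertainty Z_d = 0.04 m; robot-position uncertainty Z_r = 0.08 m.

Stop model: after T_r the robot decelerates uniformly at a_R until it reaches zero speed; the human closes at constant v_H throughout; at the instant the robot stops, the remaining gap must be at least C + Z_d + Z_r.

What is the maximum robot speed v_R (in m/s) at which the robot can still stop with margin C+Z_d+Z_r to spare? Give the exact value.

quadratic (5/12)·v² + (29/50)·v + (-249/500) = 0
  disc = (29/50)² − 4·(5/12)·(-249/500) = 729/625 ; √disc = 27/25
  v_R = (−(29/50) + 27/25) / (2·(5/12)) = 3/5 m/s
check:
braking lasts T_s = (3/5)/(6/5) = 0.5000 s
reaction-phase robot travel = 0.6000·0.0800 = 0.0480 m
robot covers 0.6000·0.5000 − ½·1.2000·0.5000² = 0.1500 m while stopping
human closes 0.6000·0.5800 = 0.3480 m
residual clearance needed = 0.1500+0.0400+0.0800 = 0.2700 m
sum ≈ 0.0480+0.1500+0.3480+0.2700 ≈ 0.8160 m = S ✓

v_R_max = 3/5 m/s = 0.6000 m/s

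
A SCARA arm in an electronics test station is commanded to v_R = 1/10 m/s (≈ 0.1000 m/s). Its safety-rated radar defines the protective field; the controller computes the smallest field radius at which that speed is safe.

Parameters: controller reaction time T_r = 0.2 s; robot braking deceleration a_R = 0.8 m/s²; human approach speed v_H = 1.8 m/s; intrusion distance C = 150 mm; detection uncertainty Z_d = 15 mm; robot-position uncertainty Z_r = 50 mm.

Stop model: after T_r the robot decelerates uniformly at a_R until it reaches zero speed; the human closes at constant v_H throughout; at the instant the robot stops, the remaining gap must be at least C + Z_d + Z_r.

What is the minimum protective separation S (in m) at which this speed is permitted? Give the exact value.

S_min = 661/800 m = 0.8263 m

T_s = v_R/a_R = (1/10)/(4/5) = 0.1250 s
reaction-phase robot travel = 0.1000·0.2000 = 0.0200 m
braking distance = 0.1000²/(2·0.8000) = 0.0063 m
human over T_r+T_s: 1.8000·(0.2000+0.1250) = 0.5850 m
margins: 0.1500+0.0150+0.0500 = 0.2150 m
S_min ≈ 0.0200+0.0063+0.5850+0.2150  ⇒  S_min = 661/800 m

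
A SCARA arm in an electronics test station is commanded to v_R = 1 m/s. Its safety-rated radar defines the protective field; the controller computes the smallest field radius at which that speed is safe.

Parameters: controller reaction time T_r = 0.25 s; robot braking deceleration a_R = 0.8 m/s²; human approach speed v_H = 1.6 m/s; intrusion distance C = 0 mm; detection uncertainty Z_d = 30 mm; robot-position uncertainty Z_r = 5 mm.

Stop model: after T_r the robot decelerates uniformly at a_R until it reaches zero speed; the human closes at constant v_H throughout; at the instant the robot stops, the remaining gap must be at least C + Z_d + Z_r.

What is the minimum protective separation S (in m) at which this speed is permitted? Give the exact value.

S_min = 331/100 m = 3.3100 m

stop time T_s = 1/(4/5) = 1.2500 s
robot in T_r: 1.0000·0.2500 = 0.2500 m
braking distance = 1.0000²/(2·0.8000) = 0.6250 m
human over T_r+T_s: 1.6000·(0.2500+1.2500) = 2.4000 m
C+Z_d+Z_r = 0.0000+0.0300+0.0050 = 0.0350 m
S_min ≈ 0.2500+0.6250+2.4000+0.0350  ⇒  S_min = 331/100 m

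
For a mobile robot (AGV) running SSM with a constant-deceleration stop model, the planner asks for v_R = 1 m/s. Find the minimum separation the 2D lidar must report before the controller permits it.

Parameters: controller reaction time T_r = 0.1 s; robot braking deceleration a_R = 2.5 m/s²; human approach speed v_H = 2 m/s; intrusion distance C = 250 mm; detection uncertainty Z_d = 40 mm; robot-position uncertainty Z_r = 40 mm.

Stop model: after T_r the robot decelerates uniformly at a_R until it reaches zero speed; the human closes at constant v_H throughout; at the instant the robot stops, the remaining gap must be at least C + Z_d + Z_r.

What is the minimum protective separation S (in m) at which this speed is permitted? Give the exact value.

T_s = v_R/a_R = 1/(5/2) = 0.4000 s
robot covers v_R·T_r = 1.0000·0.1000 = 0.1000 m before braking
robot covers 1.0000·0.4000 − ½·2.5000·0.4000² = 0.2000 m while stopping
human over T_r+T_s: 2.0000·(0.1000+0.4000) = 1.0000 m
C+Z_d+Z_r = 0.2500+0.0400+0.0400 = 0.3300 m
S_min ≈ 0.1000+0.2000+1.0000+0.3300  ⇒  S_min = 163/100 m

S_min = 163/100 m = 1.6300 m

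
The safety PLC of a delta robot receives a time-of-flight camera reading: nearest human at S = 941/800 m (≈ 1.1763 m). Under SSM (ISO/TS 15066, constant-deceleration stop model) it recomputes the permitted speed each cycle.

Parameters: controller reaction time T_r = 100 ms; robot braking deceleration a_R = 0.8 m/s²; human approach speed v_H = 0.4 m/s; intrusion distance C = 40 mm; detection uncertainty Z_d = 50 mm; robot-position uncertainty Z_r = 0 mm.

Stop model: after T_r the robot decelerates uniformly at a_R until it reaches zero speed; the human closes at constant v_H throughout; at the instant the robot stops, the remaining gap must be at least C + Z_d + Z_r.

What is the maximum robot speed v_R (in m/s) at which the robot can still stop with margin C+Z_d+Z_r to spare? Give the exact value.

v_R_max = 9/10 m/s = 0.9000 m/s

at the boundary: (5/8)·v² + (3/5)·v + (-837/800) = 0
  disc = (3/5)² − 4·(5/8)·(-837/800) = 4761/1600 ; √disc = 69/40
  v_R = (−(3/5) + 69/40) / (2·(5/8)) = 9/10 m/s
check:
stop time T_s = (9/10)/(4/5) = 1.1250 s
robot covers v_R·T_r = 0.9000·0.1000 = 0.0900 m before braking
robot under decel: 0.9000²/(2·0.8000) = 0.5062 m
person approaches 0.4000·(0.1000+1.1250) = 0.4900 m
margins: 0.0400+0.0500+0.0000 = 0.0900 m
sum ≈ 0.0900+0.5062+0.4900+0.0900 ≈ 1.1763 m = S ✓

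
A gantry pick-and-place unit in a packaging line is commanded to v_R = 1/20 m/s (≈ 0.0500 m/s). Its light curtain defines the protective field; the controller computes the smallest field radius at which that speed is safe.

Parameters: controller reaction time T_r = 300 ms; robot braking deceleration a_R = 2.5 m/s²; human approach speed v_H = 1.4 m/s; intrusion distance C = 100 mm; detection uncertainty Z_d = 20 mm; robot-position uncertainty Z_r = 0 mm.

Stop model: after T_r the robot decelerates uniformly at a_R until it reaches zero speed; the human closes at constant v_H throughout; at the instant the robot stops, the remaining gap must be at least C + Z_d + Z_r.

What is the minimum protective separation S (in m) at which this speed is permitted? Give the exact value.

braking lasts T_s = (1/20)/(5/2) = 0.0200 s
robot in T_r: 0.0500·0.3000 = 0.0150 m
braking distance = 0.0500²/(2·2.5000) = 0.0005 m
human closes 1.4000·0.3200 = 0.4480 m
residual clearance needed = 0.1000+0.0200+0.0000 = 0.1200 m
S_min ≈ 0.0150+0.0005+0.4480+0.1200  ⇒  S_min = 1167/2000 m

S_min = 1167/2000 m = 0.5835 m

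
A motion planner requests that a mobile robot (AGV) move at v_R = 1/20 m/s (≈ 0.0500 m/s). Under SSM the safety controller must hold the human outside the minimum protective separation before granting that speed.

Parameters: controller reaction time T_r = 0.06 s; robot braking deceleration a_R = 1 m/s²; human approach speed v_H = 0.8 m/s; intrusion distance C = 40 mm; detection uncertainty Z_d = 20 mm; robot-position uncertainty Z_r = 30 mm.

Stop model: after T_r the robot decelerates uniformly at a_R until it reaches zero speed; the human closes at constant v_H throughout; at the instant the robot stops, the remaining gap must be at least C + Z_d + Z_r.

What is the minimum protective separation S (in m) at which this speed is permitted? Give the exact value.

S_min = 729/4000 m = 0.1822 m

T_s = v_R/a_R = (1/20)/1 = 0.0500 s
reaction-phase robot travel = 0.0500·0.0600 = 0.0030 m
robot under decel: 0.0500²/(2·1.0000) = 0.0013 m
human over T_r+T_s: 0.8000·(0.0600+0.0500) = 0.0880 m
residual clearance needed = 0.0400+0.0200+0.0300 = 0.0900 m
S_min ≈ 0.0030+0.0013+0.0880+0.0900  ⇒  S_min = 729/4000 m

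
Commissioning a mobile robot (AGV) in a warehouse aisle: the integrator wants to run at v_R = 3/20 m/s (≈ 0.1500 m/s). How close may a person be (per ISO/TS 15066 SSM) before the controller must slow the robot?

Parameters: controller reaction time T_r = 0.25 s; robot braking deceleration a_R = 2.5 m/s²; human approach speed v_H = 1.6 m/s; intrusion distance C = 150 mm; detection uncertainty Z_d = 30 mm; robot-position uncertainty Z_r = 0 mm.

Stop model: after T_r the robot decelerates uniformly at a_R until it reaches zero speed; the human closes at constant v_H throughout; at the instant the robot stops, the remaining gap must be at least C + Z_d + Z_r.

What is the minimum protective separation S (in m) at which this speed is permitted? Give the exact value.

S_min = 359/500 m = 0.7180 m

braking lasts T_s = (3/20)/(5/2) = 0.0600 s
robot in T_r: 0.1500·0.2500 = 0.0375 m
robot covers 0.1500·0.0600 − ½·2.5000·0.0600² = 0.0045 m while stopping
human closes 1.6000·0.3100 = 0.4960 m
margins: 0.1500+0.0300+0.0000 = 0.1800 m
S_min ≈ 0.0375+0.0045+0.4960+0.1800  ⇒  S_min = 359/500 m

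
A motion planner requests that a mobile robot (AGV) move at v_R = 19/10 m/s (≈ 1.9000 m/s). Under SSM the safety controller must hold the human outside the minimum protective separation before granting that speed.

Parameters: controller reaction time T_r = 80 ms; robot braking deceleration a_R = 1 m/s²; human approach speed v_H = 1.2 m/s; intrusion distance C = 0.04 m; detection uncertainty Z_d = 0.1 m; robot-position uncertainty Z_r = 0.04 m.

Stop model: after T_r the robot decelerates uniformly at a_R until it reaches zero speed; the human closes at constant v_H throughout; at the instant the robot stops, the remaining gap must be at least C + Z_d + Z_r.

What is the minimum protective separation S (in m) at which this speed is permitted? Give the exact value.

S_min = 4513/1000 m = 4.5130 m

braking lasts T_s = (19/10)/1 = 1.9000 s
robot in T_r: 1.9000·0.0800 = 0.1520 m
robot covers 1.9000·1.9000 − ½·1.0000·1.9000² = 1.8050 m while stopping
person approaches 1.2000·(0.0800+1.9000) = 2.3760 m
margins: 0.0400+0.1000+0.0400 = 0.1800 m
S_min ≈ 0.1520+1.8050+2.3760+0.1800  ⇒  S_min = 4513/1000 m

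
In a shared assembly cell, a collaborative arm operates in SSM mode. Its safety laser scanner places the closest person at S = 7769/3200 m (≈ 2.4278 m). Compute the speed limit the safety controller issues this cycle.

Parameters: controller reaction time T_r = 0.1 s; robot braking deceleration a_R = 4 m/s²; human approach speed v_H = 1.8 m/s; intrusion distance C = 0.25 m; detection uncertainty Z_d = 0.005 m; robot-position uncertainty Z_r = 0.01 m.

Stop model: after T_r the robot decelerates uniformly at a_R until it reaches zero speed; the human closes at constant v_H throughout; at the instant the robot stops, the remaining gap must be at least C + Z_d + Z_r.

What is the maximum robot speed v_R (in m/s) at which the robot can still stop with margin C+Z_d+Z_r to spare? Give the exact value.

v_R_max = 47/20 m/s = 2.3500 m/s

at the boundary: (1/8)·v² + (11/20)·v + (-1269/640) = 0
  disc = (11/20)² − 4·(1/8)·(-1269/640) = 8281/6400 ; √disc = 91/80
  v_R = (−(11/20) + 91/80) / (2·(1/8)) = 47/20 m/s
check:
stop time T_s = (47/20)/4 = 0.5875 s
reaction-phase robot travel = 2.3500·0.1000 = 0.2350 m
braking distance = 2.3500²/(2·4.0000) = 0.6903 m
human over T_r+T_s: 1.8000·(0.1000+0.5875) = 1.2375 m
margins: 0.2500+0.0050+0.0100 = 0.2650 m
sum ≈ 0.2350+0.6903+1.2375+0.2650 ≈ 2.4278 m = S ✓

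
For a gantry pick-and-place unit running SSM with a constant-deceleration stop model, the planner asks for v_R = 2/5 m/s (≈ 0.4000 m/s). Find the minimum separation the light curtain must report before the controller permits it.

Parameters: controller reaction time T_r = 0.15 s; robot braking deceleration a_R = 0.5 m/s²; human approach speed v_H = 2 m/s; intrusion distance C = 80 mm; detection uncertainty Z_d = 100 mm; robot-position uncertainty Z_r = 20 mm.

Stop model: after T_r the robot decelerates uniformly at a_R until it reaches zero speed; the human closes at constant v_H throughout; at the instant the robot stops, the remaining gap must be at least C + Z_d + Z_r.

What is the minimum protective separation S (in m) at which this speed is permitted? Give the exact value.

S_min = 58/25 m = 2.3200 m

braking lasts T_s = (2/5)/(1/2) = 0.8000 s
reaction-phase robot travel = 0.4000·0.1500 = 0.0600 m
robot covers 0.4000·0.8000 − ½·0.5000·0.8000² = 0.1600 m while stopping
human over T_r+T_s: 2.0000·(0.1500+0.8000) = 1.9000 m
C+Z_d+Z_r = 0.0800+0.1000+0.0200 = 0.2000 m
S_min ≈ 0.0600+0.1600+1.9000+0.2000  ⇒  S_min = 58/25 m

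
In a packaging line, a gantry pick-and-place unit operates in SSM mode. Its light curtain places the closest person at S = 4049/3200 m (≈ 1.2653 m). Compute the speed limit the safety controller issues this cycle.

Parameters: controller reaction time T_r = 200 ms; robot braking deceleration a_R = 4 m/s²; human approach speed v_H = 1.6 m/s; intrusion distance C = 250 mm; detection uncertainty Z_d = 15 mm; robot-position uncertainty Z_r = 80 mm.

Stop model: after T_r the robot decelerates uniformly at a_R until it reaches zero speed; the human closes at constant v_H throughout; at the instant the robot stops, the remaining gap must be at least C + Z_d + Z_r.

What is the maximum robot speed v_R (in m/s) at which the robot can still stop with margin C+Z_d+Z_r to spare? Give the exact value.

v_R_max = 17/20 m/s = 0.8500 m/s

quadratic (1/8)·v² + (3/5)·v + (-1921/3200) = 0
  disc = (3/5)² − 4·(1/8)·(-1921/3200) = 169/256 ; √disc = 13/16
  v_R = (−(3/5) + 13/16) / (2·(1/8)) = 17/20 m/s
check:
T_s = v_R/a_R = (17/20)/4 = 0.2125 s
robot in T_r: 0.8500·0.2000 = 0.1700 m
robot under decel: 0.8500²/(2·4.0000) = 0.0903 m
human closes 1.6000·0.4125 = 0.6600 m
residual clearance needed = 0.2500+0.0150+0.0800 = 0.3450 m
sum ≈ 0.1700+0.0903+0.6600+0.3450 ≈ 1.2653 m = S ✓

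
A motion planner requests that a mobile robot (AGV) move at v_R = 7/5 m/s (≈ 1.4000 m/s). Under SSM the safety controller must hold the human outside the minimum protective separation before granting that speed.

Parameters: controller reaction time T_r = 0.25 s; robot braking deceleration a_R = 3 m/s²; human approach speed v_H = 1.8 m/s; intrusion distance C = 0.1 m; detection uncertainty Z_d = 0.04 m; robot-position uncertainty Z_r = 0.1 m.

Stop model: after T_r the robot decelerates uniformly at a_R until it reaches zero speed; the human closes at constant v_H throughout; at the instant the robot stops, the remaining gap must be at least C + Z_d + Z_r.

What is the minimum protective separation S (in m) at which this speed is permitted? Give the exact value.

S_min = 331/150 m = 2.2067 m

stop time T_s = (7/5)/3 = 0.4667 s
robot in T_r: 1.4000·0.2500 = 0.3500 m
robot covers 1.4000·0.4667 − ½·3.0000·0.4667² = 0.3267 m while stopping
person approaches 1.8000·(0.2500+0.4667) = 1.2900 m
residual clearance needed = 0.1000+0.0400+0.1000 = 0.2400 m
S_min ≈ 0.3500+0.3267+1.2900+0.2400  ⇒  S_min = 331/150 m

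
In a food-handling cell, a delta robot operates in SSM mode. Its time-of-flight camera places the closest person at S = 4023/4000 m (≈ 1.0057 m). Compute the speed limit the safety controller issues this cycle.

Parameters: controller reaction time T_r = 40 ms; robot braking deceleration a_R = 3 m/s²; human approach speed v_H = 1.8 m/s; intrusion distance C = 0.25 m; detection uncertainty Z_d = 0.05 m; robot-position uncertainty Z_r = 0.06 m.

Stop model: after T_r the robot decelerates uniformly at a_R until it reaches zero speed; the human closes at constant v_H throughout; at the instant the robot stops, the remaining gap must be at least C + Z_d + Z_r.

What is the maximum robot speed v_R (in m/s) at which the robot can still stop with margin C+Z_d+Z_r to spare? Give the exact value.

v_R_max = 3/4 m/s = 0.7500 m/s

quadratic (1/6)·v² + (16/25)·v + (-459/800) = 0
  disc = (16/25)² − 4·(1/6)·(-459/800) = 7921/10000 ; √disc = 89/100
  v_R = (−(16/25) + 89/100) / (2·(1/6)) = 3/4 m/s
check:
T_s = v_R/a_R = (3/4)/3 = 0.2500 s
robot covers v_R·T_r = 0.7500·0.0400 = 0.0300 m before braking
braking distance = 0.7500²/(2·3.0000) = 0.0938 m
human closes 1.8000·0.2900 = 0.5220 m
margins: 0.2500+0.0500+0.0600 = 0.3600 m
sum ≈ 0.0300+0.0938+0.5220+0.3600 ≈ 1.0057 m = S ✓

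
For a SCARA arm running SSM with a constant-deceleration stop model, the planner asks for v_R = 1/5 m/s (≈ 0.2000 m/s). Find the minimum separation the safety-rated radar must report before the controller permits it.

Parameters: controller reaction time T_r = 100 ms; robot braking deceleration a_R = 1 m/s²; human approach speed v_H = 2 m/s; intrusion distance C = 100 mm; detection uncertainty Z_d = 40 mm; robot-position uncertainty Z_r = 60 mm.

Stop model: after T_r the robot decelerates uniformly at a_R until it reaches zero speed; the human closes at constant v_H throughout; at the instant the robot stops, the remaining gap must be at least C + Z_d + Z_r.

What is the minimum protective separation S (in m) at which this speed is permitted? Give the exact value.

T_s = v_R/a_R = (1/5)/1 = 0.2000 s
reaction-phase robot travel = 0.2000·0.1000 = 0.0200 m
braking distance = 0.2000²/(2·1.0000) = 0.0200 m
human closes 2.0000·0.3000 = 0.6000 m
C+Z_d+Z_r = 0.1000+0.0400+0.0600 = 0.2000 m
S_min ≈ 0.0200+0.0200+0.6000+0.2000  ⇒  S_min = 21/25 m

S_min = 21/25 m = 0.8400 m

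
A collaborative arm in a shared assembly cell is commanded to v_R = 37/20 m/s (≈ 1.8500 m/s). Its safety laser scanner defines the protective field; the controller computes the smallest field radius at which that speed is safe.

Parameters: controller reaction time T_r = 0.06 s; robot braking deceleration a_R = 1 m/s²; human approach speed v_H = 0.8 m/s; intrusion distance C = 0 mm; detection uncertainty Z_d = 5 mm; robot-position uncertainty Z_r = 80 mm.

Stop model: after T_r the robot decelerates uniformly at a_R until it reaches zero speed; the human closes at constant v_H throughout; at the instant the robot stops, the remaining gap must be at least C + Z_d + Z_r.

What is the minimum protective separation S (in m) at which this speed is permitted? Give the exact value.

S_min = 13741/4000 m = 3.4352 m

braking lasts T_s = (37/20)/1 = 1.8500 s
robot in T_r: 1.8500·0.0600 = 0.1110 m
robot covers 1.8500·1.8500 − ½·1.0000·1.8500² = 1.7112 m while stopping
human over T_r+T_s: 0.8000·(0.0600+1.8500) = 1.5280 m
residual clearance needed = 0.0000+0.0050+0.0800 = 0.0850 m
S_min ≈ 0.1110+1.7112+1.5280+0.0850  ⇒  S_min = 13741/4000 m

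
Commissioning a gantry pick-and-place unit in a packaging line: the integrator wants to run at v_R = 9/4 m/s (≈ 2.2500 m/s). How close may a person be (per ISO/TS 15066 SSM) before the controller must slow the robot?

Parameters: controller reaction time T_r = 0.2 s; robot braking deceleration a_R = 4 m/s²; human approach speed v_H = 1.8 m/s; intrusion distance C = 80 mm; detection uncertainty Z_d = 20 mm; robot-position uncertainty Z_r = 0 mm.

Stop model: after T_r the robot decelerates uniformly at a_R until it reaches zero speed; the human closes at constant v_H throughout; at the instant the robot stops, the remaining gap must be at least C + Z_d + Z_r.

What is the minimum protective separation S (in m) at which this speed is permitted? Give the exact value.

braking lasts T_s = (9/4)/4 = 0.5625 s
robot covers v_R·T_r = 2.2500·0.2000 = 0.4500 m before braking
robot under decel: 2.2500²/(2·4.0000) = 0.6328 m
human over T_r+T_s: 1.8000·(0.2000+0.5625) = 1.3725 m
C+Z_d+Z_r = 0.0800+0.0200+0.0000 = 0.1000 m
S_min ≈ 0.4500+0.6328+1.3725+0.1000  ⇒  S_min = 8177/3200 m

S_min = 8177/3200 m = 2.5553 m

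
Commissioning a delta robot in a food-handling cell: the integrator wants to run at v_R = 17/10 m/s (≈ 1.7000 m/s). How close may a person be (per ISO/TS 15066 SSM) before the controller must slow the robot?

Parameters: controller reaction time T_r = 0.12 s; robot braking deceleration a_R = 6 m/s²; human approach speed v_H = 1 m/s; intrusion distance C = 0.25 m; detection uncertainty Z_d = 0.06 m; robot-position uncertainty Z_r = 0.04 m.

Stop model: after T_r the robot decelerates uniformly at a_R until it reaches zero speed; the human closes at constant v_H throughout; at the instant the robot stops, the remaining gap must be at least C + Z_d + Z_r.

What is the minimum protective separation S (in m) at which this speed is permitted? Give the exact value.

braking lasts T_s = (17/10)/6 = 0.2833 s
reaction-phase robot travel = 1.7000·0.1200 = 0.2040 m
robot under decel: 1.7000²/(2·6.0000) = 0.2408 m
person approaches 1.0000·(0.1200+0.2833) = 0.4033 m
residual clearance needed = 0.2500+0.0600+0.0400 = 0.3500 m
S_min ≈ 0.2040+0.2408+0.4033+0.3500  ⇒  S_min = 7189/6000 m

S_min = 7189/6000 m = 1.1982 m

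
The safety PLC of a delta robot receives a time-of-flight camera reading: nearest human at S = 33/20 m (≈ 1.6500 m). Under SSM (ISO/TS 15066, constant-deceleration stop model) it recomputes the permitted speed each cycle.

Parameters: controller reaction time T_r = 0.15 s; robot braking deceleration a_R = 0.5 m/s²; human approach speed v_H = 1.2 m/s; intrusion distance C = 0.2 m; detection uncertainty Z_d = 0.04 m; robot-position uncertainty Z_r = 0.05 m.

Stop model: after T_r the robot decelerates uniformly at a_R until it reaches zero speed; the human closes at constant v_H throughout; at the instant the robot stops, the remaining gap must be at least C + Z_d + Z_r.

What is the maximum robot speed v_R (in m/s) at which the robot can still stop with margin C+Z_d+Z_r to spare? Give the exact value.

v_R_max = 2/5 m/s = 0.4000 m/s

quadratic (1)·v² + (51/20)·v + (-59/50) = 0
  disc = (51/20)² − 4·(1)·(-59/50) = 4489/400 ; √disc = 67/20
  v_R = (−(51/20) + 67/20) / (2·(1)) = 2/5 m/s
check:
stop time T_s = (2/5)/(1/2) = 0.8000 s
reaction-phase robot travel = 0.4000·0.1500 = 0.0600 m
robot covers 0.4000·0.8000 − ½·0.5000·0.8000² = 0.1600 m while stopping
human over T_r+T_s: 1.2000·(0.1500+0.8000) = 1.1400 m
C+Z_d+Z_r = 0.2000+0.0400+0.0500 = 0.2900 m
sum ≈ 0.0600+0.1600+1.1400+0.2900 ≈ 1.6500 m = S ✓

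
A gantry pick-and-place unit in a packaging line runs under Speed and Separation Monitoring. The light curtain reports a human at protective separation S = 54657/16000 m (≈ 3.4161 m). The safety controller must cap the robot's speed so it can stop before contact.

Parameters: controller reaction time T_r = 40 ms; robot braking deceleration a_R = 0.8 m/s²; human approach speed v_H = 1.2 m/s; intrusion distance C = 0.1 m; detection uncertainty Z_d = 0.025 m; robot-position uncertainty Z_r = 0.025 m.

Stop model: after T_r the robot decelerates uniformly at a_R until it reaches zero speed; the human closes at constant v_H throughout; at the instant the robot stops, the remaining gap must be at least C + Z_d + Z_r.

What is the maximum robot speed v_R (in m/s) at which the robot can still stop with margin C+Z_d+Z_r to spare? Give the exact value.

v_R_max = 27/20 m/s = 1.3500 m/s

at the boundary: (5/8)·v² + (77/50)·v + (-51489/16000) = 0
  disc = (77/50)² − 4·(5/8)·(-51489/16000) = 1666681/160000 ; √disc = 1291/400
  v_R = (−(77/50) + 1291/400) / (2·(5/8)) = 27/20 m/s
check:
stop time T_s = (27/20)/(4/5) = 1.6875 s
reaction-phase robot travel = 1.3500·0.0400 = 0.0540 m
robot under decel: 1.3500²/(2·0.8000) = 1.1391 m
human over T_r+T_s: 1.2000·(0.0400+1.6875) = 2.0730 m
C+Z_d+Z_r = 0.1000+0.0250+0.0250 = 0.1500 m
sum ≈ 0.0540+1.1391+2.0730+0.1500 ≈ 3.4161 m = S ✓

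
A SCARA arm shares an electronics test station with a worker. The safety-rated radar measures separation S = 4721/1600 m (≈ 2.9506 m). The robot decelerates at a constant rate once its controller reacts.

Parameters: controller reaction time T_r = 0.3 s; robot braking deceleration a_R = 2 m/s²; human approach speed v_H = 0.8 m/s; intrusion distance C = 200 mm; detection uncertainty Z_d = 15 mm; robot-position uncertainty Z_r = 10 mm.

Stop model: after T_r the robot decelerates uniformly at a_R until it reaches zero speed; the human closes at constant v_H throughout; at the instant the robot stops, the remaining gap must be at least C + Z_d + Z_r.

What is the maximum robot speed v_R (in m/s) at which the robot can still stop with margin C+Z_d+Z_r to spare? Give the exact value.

v_R_max = 41/20 m/s = 2.0500 m/s

collect terms ⇒ (1/4)·v_R² + (7/10)·v_R + (-3977/1600) = 0
  disc = (7/10)² − 4·(1/4)·(-3977/1600) = 4761/1600 ; √disc = 69/40
  v_R = (−(7/10) + 69/40) / (2·(1/4)) = 41/20 m/s
check:
stop time T_s = (41/20)/2 = 1.0250 s
reaction-phase robot travel = 2.0500·0.3000 = 0.6150 m
robot under decel: 2.0500²/(2·2.0000) = 1.0506 m
human over T_r+T_s: 0.8000·(0.3000+1.0250) = 1.0600 m
C+Z_d+Z_r = 0.2000+0.0150+0.0100 = 0.2250 m
sum ≈ 0.6150+1.0506+1.0600+0.2250 ≈ 2.9506 m = S ✓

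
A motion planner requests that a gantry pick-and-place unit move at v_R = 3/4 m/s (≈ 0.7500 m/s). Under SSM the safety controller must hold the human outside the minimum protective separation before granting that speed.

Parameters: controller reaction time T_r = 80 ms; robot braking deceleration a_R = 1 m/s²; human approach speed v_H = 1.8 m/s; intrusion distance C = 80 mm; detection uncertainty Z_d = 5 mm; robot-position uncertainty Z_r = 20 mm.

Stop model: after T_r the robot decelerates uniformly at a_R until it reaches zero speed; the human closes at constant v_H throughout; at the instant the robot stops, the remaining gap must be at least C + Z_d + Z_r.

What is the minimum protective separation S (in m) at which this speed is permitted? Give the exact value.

stop time T_s = (3/4)/1 = 0.7500 s
robot in T_r: 0.7500·0.0800 = 0.0600 m
robot under decel: 0.7500²/(2·1.0000) = 0.2812 m
person approaches 1.8000·(0.0800+0.7500) = 1.4940 m
margins: 0.0800+0.0050+0.0200 = 0.1050 m
S_min ≈ 0.0600+0.2812+1.4940+0.1050  ⇒  S_min = 7761/4000 m

S_min = 7761/4000 m = 1.9403 m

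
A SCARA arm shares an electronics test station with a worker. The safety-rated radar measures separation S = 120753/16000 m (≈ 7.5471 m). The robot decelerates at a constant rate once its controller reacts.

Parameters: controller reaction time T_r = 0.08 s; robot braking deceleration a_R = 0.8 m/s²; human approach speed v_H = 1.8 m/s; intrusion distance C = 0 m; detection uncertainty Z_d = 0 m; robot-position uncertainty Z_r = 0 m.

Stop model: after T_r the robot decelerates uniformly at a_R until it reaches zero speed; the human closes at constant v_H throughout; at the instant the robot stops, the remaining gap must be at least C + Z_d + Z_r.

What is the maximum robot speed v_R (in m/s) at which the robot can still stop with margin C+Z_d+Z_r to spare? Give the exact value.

collect terms ⇒ (5/8)·v_R² + (233/100)·v_R + (-118449/16000) = 0
  disc = (233/100)² − 4·(5/8)·(-118449/16000) = 3829849/160000 ; √disc = 1957/400
  v_R = (−(233/100) + 1957/400) / (2·(5/8)) = 41/20 m/s
check:
T_s = v_R/a_R = (41/20)/(4/5) = 2.5625 s
reaction-phase robot travel = 2.0500·0.0800 = 0.1640 m
robot covers 2.0500·2.5625 − ½·0.8000·2.5625² = 2.6266 m while stopping
human over T_r+T_s: 1.8000·(0.0800+2.5625) = 4.7565 m
margins: 0.0000+0.0000+0.0000 = 0.0000 m
sum ≈ 0.1640+2.6266+4.7565+0.0000 ≈ 7.5471 m = S ✓

v_R_max = 41/20 m/s = 2.0500 m/s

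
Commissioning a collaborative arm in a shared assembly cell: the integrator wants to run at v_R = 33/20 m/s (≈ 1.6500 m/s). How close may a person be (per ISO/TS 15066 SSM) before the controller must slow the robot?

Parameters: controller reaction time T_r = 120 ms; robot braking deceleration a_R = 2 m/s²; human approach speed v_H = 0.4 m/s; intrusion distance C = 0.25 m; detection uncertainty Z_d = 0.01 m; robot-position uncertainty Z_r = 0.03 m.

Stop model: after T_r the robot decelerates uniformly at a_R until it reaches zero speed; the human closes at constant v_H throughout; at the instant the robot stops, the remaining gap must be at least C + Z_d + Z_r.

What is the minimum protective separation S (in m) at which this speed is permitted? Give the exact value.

T_s = v_R/a_R = (33/20)/2 = 0.8250 s
robot covers v_R·T_r = 1.6500·0.1200 = 0.1980 m before braking
braking distance = 1.6500²/(2·2.0000) = 0.6806 m
human closes 0.4000·0.9450 = 0.3780 m
C+Z_d+Z_r = 0.2500+0.0100+0.0300 = 0.2900 m
S_min ≈ 0.1980+0.6806+0.3780+0.2900  ⇒  S_min = 12373/8000 m

S_min = 12373/8000 m = 1.5466 m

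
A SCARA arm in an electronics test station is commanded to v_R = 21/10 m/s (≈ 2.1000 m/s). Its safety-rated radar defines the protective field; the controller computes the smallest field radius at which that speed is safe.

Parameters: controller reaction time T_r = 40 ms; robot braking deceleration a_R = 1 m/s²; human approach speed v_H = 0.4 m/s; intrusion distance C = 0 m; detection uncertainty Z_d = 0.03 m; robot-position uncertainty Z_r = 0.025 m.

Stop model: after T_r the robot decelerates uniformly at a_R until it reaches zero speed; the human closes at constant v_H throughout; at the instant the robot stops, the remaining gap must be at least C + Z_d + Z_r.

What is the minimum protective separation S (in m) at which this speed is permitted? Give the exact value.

S_min = 16/5 m = 3.2000 m

stop time T_s = (21/10)/1 = 2.1000 s
robot in T_r: 2.1000·0.0400 = 0.0840 m
braking distance = 2.1000²/(2·1.0000) = 2.2050 m
human over T_r+T_s: 0.4000·(0.0400+2.1000) = 0.8560 m
C+Z_d+Z_r = 0.0000+0.0300+0.0250 = 0.0550 m
S_min ≈ 0.0840+2.2050+0.8560+0.0550  ⇒  S_min = 16/5 m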